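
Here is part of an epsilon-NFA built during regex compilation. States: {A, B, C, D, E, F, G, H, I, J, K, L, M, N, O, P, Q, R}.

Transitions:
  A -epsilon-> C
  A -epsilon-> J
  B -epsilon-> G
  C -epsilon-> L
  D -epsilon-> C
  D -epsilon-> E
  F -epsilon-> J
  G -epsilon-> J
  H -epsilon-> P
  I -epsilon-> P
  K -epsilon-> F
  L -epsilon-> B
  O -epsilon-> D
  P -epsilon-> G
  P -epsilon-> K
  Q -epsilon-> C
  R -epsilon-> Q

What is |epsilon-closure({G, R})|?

Start with {G, R}.
From G via epsilon: add J.
From R via epsilon: add Q.
From Q via epsilon: add C.
From C via epsilon: add L.
From L via epsilon: add B.
epsilon-closure = {B, C, G, J, L, Q, R}, which has 7 states.

7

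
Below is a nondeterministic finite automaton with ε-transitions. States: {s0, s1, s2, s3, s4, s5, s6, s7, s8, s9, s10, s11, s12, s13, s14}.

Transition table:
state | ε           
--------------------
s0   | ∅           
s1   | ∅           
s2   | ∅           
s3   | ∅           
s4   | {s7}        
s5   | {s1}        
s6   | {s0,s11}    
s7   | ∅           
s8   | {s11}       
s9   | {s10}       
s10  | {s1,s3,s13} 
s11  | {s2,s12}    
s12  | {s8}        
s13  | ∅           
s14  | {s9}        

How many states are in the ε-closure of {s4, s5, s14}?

Start with {s4, s5, s14}.
From s4 via ε: add s7.
From s5 via ε: add s1.
From s14 via ε: add s9.
From s9 via ε: add s10.
From s10 via ε: add s3, s13.
ε-closure = {s1, s3, s4, s5, s7, s9, s10, s13, s14}, which has 9 states.

9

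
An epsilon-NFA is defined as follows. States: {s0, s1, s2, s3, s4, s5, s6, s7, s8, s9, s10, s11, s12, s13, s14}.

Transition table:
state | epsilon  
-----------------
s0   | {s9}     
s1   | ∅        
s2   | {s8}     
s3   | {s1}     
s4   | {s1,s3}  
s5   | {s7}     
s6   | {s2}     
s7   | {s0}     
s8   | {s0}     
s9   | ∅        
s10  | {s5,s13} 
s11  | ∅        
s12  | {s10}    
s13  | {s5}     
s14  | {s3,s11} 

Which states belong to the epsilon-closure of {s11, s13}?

Start with {s11, s13}.
From s13 via epsilon: add s5.
From s5 via epsilon: add s7.
From s7 via epsilon: add s0.
From s0 via epsilon: add s9.
No new states can be added; the closed set is {s0, s5, s7, s9, s11, s13}.

{s0, s5, s7, s9, s11, s13}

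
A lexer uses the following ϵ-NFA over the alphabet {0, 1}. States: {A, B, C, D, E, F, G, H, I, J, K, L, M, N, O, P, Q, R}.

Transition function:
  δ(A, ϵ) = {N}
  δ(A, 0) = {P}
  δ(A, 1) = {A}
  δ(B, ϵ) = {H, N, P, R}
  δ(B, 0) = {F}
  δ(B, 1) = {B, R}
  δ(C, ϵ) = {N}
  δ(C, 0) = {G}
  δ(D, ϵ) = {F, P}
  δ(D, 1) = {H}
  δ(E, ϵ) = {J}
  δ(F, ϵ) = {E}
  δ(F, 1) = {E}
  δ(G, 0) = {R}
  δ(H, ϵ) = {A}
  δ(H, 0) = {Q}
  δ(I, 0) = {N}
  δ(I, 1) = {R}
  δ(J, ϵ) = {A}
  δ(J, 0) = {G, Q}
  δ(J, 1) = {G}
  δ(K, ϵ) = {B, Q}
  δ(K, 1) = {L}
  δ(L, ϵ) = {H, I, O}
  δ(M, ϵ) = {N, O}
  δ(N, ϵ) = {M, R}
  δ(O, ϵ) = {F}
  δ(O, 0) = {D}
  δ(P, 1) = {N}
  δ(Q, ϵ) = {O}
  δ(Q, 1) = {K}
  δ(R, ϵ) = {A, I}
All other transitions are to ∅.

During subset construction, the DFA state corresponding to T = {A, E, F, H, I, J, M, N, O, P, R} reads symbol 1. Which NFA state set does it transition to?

A on 1 → {A}.
F on 1 → {E}.
I on 1 → {R}.
J on 1 → {G}.
P on 1 → {N}.
No 1-transition from E, H, M, N, O, R.
Union after reading 1: {A, E, G, N, R}.
Now take the ϵ-closure:
From E via ϵ: add J.
From N via ϵ: add M.
From R via ϵ: add I.
From M via ϵ: add O.
From O via ϵ: add F.
No new states can be added; the closed set is {A, E, F, G, I, J, M, N, O, R}.

{A, E, F, G, I, J, M, N, O, R}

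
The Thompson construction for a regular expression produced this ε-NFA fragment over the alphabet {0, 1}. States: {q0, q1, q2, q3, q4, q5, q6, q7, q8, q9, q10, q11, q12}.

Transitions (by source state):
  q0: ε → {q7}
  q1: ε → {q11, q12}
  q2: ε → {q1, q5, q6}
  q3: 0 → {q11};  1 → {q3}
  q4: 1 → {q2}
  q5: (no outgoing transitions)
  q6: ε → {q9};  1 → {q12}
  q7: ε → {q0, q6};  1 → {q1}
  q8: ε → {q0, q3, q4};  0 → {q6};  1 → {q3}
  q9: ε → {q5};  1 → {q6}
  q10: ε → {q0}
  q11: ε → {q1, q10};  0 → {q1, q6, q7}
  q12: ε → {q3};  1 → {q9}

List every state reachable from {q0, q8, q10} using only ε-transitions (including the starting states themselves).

{q0, q3, q4, q5, q6, q7, q8, q9, q10}

Start with {q0, q8, q10}.
From q0 via ε: add q7.
From q8 via ε: add q3, q4.
From q7 via ε: add q6.
From q6 via ε: add q9.
From q9 via ε: add q5.
No new states can be added; the closed set is {q0, q3, q4, q5, q6, q7, q8, q9, q10}.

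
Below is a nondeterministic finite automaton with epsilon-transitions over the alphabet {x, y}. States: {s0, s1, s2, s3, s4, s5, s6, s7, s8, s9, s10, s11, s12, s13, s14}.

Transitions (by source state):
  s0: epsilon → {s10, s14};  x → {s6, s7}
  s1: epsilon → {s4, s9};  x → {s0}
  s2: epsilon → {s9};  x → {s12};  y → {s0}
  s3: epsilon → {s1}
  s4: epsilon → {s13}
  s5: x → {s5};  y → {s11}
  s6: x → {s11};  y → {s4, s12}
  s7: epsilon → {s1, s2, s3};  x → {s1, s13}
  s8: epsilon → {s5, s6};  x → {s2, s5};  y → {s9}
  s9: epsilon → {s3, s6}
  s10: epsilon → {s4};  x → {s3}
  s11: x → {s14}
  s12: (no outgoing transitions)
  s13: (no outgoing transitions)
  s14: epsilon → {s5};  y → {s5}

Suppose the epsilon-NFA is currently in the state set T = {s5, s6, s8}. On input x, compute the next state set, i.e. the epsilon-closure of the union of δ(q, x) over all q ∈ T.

{s1, s2, s3, s4, s5, s6, s9, s11, s13}

s5 on x → {s5}.
s6 on x → {s11}.
s8 on x → {s2, s5}.
Union after reading x: {s2, s5, s11}.
Now take the epsilon-closure:
From s2 via epsilon: add s9.
From s9 via epsilon: add s3, s6.
From s3 via epsilon: add s1.
From s1 via epsilon: add s4.
From s4 via epsilon: add s13.
No new states can be added; the closed set is {s1, s2, s3, s4, s5, s6, s9, s11, s13}.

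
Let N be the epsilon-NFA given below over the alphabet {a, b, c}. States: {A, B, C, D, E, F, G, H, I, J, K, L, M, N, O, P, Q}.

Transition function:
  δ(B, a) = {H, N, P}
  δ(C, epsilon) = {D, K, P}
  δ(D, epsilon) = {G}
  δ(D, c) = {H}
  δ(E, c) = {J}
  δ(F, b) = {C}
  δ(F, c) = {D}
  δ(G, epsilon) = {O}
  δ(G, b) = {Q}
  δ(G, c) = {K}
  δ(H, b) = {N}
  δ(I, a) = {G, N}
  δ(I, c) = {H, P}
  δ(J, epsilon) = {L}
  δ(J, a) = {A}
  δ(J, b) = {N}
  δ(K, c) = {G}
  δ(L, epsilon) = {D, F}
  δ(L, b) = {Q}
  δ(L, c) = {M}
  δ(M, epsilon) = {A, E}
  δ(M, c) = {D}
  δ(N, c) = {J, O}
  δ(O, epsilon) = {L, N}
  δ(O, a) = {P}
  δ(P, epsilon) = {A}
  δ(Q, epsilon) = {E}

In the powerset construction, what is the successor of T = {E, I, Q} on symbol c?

E on c → {J}.
I on c → {H, P}.
No c-transition from Q.
Union after reading c: {H, J, P}.
Now take the epsilon-closure:
From J via epsilon: add L.
From P via epsilon: add A.
From L via epsilon: add D, F.
From D via epsilon: add G.
From G via epsilon: add O.
From O via epsilon: add N.
No new states can be added; the closed set is {A, D, F, G, H, J, L, N, O, P}.

{A, D, F, G, H, J, L, N, O, P}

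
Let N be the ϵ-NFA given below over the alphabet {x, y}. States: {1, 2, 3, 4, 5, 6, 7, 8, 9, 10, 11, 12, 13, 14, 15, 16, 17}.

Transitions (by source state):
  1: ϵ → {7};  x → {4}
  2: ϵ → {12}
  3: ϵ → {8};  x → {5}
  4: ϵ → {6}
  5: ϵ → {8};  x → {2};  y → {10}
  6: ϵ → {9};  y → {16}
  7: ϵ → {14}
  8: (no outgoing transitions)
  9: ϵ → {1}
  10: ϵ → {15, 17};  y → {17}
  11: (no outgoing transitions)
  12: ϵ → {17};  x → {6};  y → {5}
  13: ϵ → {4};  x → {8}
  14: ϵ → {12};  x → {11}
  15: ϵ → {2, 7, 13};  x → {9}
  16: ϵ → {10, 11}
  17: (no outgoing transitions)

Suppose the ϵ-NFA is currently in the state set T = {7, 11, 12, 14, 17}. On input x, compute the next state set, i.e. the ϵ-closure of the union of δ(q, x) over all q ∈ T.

{1, 6, 7, 9, 11, 12, 14, 17}

12 on x → {6}.
14 on x → {11}.
No x-transition from 7, 11, 17.
Union after reading x: {6, 11}.
Now take the ϵ-closure:
From 6 via ϵ: add 9.
From 9 via ϵ: add 1.
From 1 via ϵ: add 7.
From 7 via ϵ: add 14.
From 14 via ϵ: add 12.
From 12 via ϵ: add 17.
No new states can be added; the closed set is {1, 6, 7, 9, 11, 12, 14, 17}.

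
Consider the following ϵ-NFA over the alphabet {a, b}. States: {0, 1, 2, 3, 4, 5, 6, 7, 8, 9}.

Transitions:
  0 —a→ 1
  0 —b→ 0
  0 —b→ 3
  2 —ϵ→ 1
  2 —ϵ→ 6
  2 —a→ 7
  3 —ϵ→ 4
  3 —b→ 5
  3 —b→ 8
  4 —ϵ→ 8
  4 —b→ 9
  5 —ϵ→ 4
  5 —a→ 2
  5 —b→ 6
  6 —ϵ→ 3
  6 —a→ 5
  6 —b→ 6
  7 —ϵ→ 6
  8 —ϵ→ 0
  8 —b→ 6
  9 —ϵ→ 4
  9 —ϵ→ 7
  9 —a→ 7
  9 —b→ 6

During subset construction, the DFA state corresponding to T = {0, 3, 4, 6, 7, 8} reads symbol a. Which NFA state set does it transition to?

{0, 1, 4, 5, 8}

0 on a → {1}.
6 on a → {5}.
No a-transition from 3, 4, 7, 8.
Union after reading a: {1, 5}.
Now take the ϵ-closure:
From 5 via ϵ: add 4.
From 4 via ϵ: add 8.
From 8 via ϵ: add 0.
No new states can be added; the closed set is {0, 1, 4, 5, 8}.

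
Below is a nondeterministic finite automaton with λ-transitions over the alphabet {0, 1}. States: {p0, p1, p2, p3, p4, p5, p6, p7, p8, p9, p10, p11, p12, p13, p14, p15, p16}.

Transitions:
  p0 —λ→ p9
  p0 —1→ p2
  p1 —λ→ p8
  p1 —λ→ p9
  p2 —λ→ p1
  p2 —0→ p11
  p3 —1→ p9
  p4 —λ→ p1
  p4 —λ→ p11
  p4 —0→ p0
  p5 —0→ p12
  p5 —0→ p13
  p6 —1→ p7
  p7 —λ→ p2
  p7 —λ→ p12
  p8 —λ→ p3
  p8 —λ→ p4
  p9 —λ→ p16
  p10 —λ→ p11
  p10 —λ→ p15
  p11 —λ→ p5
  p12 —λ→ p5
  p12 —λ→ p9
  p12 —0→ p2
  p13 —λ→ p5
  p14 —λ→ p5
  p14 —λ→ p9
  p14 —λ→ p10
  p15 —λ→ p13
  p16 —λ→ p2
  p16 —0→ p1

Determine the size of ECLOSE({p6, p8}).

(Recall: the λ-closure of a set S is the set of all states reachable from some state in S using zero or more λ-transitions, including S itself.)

10

Start with {p6, p8}.
From p8 via λ: add p3, p4.
From p4 via λ: add p1, p11.
From p1 via λ: add p9.
From p11 via λ: add p5.
From p9 via λ: add p16.
From p16 via λ: add p2.
λ-closure = {p1, p2, p3, p4, p5, p6, p8, p9, p11, p16}, which has 10 states.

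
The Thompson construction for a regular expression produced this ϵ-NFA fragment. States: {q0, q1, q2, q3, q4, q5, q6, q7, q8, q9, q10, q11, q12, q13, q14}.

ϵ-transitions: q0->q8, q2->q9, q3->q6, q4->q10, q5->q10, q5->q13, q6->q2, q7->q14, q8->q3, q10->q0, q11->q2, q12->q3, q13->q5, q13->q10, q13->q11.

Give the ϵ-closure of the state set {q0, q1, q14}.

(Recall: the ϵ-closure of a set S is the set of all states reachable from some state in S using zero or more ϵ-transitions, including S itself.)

{q0, q1, q2, q3, q6, q8, q9, q14}

Start with {q0, q1, q14}.
From q0 via ϵ: add q8.
From q8 via ϵ: add q3.
From q3 via ϵ: add q6.
From q6 via ϵ: add q2.
From q2 via ϵ: add q9.
No new states can be added; the closed set is {q0, q1, q2, q3, q6, q8, q9, q14}.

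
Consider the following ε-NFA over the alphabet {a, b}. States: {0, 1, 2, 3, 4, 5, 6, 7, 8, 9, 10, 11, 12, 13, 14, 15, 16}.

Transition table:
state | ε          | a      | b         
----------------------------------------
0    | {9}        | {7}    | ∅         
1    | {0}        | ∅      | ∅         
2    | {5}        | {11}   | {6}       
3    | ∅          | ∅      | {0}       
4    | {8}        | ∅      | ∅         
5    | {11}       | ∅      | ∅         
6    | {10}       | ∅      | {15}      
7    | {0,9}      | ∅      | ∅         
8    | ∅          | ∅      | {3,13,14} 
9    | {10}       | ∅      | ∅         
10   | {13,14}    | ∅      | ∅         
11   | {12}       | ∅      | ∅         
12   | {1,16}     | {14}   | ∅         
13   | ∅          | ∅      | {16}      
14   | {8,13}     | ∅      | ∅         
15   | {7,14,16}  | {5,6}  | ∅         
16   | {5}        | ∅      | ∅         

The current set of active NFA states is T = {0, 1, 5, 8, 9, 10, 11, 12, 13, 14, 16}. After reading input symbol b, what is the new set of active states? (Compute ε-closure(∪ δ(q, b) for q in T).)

{0, 1, 3, 5, 8, 9, 10, 11, 12, 13, 14, 16}

8 on b → {3, 13, 14}.
13 on b → {16}.
No b-transition from 0, 1, 5, 9, 10, 11, 12, 14, 16.
Union after reading b: {3, 13, 14, 16}.
Now take the ε-closure:
From 14 via ε: add 8.
From 16 via ε: add 5.
From 5 via ε: add 11.
From 11 via ε: add 12.
From 12 via ε: add 1.
From 1 via ε: add 0.
From 0 via ε: add 9.
From 9 via ε: add 10.
No new states can be added; the closed set is {0, 1, 3, 5, 8, 9, 10, 11, 12, 13, 14, 16}.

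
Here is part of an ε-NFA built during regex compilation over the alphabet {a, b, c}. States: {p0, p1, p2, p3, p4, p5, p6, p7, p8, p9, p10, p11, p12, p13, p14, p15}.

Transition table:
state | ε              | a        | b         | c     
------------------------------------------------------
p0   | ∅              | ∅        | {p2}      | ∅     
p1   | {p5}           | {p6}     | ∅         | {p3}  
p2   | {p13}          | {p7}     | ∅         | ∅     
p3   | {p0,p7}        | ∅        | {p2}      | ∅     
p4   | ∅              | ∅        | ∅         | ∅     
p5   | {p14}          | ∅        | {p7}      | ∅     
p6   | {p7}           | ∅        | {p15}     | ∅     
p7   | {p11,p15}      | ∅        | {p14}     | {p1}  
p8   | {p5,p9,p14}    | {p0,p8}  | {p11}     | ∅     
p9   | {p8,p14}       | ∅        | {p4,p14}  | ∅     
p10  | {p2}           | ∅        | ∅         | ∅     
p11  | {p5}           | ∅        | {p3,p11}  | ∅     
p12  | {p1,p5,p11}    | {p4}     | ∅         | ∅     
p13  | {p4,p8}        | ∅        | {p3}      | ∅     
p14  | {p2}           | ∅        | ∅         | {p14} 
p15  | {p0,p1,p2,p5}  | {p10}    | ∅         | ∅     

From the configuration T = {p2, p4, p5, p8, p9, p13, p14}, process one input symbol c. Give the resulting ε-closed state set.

p14 on c → {p14}.
No c-transition from p2, p4, p5, p8, p9, p13.
Union after reading c: {p14}.
Now take the ε-closure:
From p14 via ε: add p2.
From p2 via ε: add p13.
From p13 via ε: add p4, p8.
From p8 via ε: add p5, p9.
No new states can be added; the closed set is {p2, p4, p5, p8, p9, p13, p14}.

{p2, p4, p5, p8, p9, p13, p14}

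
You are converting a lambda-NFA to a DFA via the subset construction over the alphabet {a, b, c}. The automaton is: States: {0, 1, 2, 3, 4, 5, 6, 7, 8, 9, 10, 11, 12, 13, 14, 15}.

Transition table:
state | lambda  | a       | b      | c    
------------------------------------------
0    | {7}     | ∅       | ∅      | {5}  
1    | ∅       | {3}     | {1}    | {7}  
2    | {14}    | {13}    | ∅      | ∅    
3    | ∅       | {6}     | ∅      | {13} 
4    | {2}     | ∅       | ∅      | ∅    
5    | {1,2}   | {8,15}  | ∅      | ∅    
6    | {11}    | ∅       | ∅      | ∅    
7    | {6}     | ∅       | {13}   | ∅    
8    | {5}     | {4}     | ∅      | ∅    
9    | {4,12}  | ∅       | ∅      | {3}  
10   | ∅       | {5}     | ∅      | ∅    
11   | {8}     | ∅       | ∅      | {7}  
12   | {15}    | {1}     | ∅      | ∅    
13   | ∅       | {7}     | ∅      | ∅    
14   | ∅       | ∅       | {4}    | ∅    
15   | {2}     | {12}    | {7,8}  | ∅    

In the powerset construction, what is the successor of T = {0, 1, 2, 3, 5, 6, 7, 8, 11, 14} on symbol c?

0 on c → {5}.
1 on c → {7}.
3 on c → {13}.
11 on c → {7}.
No c-transition from 2, 5, 6, 7, 8, 14.
Union after reading c: {5, 7, 13}.
Now take the lambda-closure:
From 5 via lambda: add 1, 2.
From 7 via lambda: add 6.
From 2 via lambda: add 14.
From 6 via lambda: add 11.
From 11 via lambda: add 8.
No new states can be added; the closed set is {1, 2, 5, 6, 7, 8, 11, 13, 14}.

{1, 2, 5, 6, 7, 8, 11, 13, 14}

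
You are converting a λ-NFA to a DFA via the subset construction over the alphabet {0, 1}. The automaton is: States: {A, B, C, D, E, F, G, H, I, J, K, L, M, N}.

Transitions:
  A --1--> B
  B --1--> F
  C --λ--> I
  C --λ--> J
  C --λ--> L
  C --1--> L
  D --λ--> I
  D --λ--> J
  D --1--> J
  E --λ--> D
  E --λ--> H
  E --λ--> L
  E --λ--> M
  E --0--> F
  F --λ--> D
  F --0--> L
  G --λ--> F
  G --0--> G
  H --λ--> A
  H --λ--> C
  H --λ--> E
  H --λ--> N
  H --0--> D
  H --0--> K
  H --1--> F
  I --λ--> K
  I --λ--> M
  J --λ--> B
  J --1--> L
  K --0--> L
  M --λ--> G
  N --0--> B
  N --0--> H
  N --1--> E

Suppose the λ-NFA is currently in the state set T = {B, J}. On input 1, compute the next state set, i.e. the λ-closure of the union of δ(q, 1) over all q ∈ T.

{B, D, F, G, I, J, K, L, M}

B on 1 → {F}.
J on 1 → {L}.
Union after reading 1: {F, L}.
Now take the λ-closure:
From F via λ: add D.
From D via λ: add I, J.
From I via λ: add K, M.
From J via λ: add B.
From M via λ: add G.
No new states can be added; the closed set is {B, D, F, G, I, J, K, L, M}.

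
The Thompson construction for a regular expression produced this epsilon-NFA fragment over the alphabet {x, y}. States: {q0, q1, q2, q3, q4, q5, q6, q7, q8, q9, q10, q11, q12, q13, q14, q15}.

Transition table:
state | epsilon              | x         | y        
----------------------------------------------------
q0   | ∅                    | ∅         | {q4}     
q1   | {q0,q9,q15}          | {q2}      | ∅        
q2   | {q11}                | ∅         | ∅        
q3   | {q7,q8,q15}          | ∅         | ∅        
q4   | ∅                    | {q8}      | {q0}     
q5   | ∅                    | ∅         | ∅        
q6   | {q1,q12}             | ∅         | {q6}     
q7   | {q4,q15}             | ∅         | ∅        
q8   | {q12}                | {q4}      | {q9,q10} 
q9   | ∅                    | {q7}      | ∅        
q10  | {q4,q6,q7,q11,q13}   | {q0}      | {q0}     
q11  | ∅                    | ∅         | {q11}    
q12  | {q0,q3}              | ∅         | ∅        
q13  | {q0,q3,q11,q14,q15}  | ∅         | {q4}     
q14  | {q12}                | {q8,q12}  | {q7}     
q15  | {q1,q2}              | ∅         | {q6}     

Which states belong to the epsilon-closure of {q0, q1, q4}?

{q0, q1, q2, q4, q9, q11, q15}

Start with {q0, q1, q4}.
From q1 via epsilon: add q9, q15.
From q15 via epsilon: add q2.
From q2 via epsilon: add q11.
No new states can be added; the closed set is {q0, q1, q2, q4, q9, q11, q15}.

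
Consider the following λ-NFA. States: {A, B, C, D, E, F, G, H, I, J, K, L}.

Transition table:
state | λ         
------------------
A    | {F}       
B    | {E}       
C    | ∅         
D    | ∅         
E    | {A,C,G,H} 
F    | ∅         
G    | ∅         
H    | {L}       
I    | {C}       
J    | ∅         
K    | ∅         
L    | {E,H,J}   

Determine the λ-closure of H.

Start with {H}.
From H via λ: add L.
From L via λ: add E, J.
From E via λ: add A, C, G.
From A via λ: add F.
No new states can be added; the closed set is {A, C, E, F, G, H, J, L}.

{A, C, E, F, G, H, J, L}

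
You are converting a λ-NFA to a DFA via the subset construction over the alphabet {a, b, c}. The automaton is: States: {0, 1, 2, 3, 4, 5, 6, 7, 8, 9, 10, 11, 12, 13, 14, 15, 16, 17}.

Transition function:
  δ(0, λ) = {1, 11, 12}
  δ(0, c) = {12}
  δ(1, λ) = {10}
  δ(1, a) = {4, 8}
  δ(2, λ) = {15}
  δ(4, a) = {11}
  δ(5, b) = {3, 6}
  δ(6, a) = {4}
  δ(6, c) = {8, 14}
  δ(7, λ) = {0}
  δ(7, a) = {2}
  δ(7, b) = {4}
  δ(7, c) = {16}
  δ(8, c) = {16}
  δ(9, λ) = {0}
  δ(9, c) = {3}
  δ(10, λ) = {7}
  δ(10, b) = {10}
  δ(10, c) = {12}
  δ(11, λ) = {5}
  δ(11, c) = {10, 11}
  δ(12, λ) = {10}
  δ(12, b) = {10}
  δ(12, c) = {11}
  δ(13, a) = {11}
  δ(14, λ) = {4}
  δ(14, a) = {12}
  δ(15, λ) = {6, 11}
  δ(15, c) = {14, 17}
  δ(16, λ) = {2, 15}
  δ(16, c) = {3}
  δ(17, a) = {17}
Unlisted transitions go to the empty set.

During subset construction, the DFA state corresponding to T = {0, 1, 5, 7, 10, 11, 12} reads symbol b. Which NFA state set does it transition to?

{0, 1, 3, 4, 5, 6, 7, 10, 11, 12}

5 on b → {3, 6}.
7 on b → {4}.
10 on b → {10}.
12 on b → {10}.
No b-transition from 0, 1, 11.
Union after reading b: {3, 4, 6, 10}.
Now take the λ-closure:
From 10 via λ: add 7.
From 7 via λ: add 0.
From 0 via λ: add 1, 11, 12.
From 11 via λ: add 5.
No new states can be added; the closed set is {0, 1, 3, 4, 5, 6, 7, 10, 11, 12}.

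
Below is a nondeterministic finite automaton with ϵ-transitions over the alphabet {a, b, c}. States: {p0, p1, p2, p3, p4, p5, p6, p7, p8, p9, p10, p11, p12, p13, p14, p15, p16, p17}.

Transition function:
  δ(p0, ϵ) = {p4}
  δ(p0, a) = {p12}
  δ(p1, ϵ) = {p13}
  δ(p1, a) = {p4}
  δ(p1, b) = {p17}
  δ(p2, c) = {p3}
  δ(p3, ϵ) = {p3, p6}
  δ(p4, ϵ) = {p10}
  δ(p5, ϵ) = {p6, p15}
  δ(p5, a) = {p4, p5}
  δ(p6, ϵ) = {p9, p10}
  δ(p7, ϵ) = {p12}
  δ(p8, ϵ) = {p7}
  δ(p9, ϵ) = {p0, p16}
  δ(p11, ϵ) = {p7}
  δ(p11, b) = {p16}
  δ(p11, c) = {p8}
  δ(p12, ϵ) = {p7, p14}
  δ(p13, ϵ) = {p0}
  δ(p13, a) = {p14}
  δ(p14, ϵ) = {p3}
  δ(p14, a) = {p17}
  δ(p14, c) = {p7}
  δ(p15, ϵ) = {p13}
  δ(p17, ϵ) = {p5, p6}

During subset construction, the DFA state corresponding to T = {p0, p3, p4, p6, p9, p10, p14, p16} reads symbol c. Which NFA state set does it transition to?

{p0, p3, p4, p6, p7, p9, p10, p12, p14, p16}

p14 on c → {p7}.
No c-transition from p0, p3, p4, p6, p9, p10, p16.
Union after reading c: {p7}.
Now take the ϵ-closure:
From p7 via ϵ: add p12.
From p12 via ϵ: add p14.
From p14 via ϵ: add p3.
From p3 via ϵ: add p6.
From p6 via ϵ: add p9, p10.
From p9 via ϵ: add p0, p16.
From p0 via ϵ: add p4.
No new states can be added; the closed set is {p0, p3, p4, p6, p7, p9, p10, p12, p14, p16}.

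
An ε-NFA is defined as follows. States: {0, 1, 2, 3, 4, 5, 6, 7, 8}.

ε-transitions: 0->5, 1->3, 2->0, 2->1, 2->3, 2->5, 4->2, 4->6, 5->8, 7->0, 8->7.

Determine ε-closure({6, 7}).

Start with {6, 7}.
From 7 via ε: add 0.
From 0 via ε: add 5.
From 5 via ε: add 8.
No new states can be added; the closed set is {0, 5, 6, 7, 8}.

{0, 5, 6, 7, 8}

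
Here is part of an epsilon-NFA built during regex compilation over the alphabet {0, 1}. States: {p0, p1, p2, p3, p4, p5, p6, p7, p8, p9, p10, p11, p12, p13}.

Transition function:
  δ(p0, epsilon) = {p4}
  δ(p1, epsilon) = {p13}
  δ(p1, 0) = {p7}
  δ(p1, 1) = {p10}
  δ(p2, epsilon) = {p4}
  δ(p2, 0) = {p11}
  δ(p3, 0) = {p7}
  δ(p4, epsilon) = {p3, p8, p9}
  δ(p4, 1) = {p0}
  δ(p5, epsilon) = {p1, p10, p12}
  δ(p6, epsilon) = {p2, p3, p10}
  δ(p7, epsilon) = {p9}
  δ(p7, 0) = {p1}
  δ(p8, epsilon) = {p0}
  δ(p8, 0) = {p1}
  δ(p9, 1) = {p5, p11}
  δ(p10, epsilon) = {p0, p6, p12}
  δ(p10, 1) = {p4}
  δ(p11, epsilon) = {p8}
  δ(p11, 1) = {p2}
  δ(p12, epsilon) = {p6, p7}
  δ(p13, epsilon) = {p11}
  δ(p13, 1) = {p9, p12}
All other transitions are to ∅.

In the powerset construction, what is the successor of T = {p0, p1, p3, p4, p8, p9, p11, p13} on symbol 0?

p1 on 0 → {p7}.
p3 on 0 → {p7}.
p8 on 0 → {p1}.
No 0-transition from p0, p4, p9, p11, p13.
Union after reading 0: {p1, p7}.
Now take the epsilon-closure:
From p1 via epsilon: add p13.
From p7 via epsilon: add p9.
From p13 via epsilon: add p11.
From p11 via epsilon: add p8.
From p8 via epsilon: add p0.
From p0 via epsilon: add p4.
From p4 via epsilon: add p3.
No new states can be added; the closed set is {p0, p1, p3, p4, p7, p8, p9, p11, p13}.

{p0, p1, p3, p4, p7, p8, p9, p11, p13}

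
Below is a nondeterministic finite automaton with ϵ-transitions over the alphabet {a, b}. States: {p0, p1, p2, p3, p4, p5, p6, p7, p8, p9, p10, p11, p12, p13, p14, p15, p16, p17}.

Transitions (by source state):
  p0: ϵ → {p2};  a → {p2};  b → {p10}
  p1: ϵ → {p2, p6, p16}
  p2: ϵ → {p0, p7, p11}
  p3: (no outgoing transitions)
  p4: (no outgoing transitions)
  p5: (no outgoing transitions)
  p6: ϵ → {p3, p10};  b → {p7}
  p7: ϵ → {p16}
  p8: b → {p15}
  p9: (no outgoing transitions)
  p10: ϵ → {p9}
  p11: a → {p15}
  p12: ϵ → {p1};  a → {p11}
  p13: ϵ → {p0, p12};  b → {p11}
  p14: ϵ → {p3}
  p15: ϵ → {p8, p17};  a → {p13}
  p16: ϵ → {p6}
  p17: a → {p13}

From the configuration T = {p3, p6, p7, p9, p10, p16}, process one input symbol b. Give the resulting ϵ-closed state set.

p6 on b → {p7}.
No b-transition from p3, p7, p9, p10, p16.
Union after reading b: {p7}.
Now take the ϵ-closure:
From p7 via ϵ: add p16.
From p16 via ϵ: add p6.
From p6 via ϵ: add p3, p10.
From p10 via ϵ: add p9.
No new states can be added; the closed set is {p3, p6, p7, p9, p10, p16}.

{p3, p6, p7, p9, p10, p16}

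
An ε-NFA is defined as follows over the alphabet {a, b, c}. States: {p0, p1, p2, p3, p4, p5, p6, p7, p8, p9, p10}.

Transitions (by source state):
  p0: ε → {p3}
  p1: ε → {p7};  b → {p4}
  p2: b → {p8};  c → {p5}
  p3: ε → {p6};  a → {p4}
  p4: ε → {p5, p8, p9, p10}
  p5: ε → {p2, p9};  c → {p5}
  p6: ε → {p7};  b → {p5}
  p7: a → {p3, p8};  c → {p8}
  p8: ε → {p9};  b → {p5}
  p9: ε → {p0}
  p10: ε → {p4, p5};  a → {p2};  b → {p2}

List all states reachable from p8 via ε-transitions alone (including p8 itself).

{p0, p3, p6, p7, p8, p9}

Start with {p8}.
From p8 via ε: add p9.
From p9 via ε: add p0.
From p0 via ε: add p3.
From p3 via ε: add p6.
From p6 via ε: add p7.
No new states can be added; the closed set is {p0, p3, p6, p7, p8, p9}.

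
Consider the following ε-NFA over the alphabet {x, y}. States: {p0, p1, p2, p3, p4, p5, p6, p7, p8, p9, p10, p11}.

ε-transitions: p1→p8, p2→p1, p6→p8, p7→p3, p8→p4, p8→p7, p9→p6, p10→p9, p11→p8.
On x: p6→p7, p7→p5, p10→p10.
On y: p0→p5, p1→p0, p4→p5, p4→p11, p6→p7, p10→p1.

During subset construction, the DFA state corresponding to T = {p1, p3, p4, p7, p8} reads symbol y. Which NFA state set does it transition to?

{p0, p3, p4, p5, p7, p8, p11}

p1 on y → {p0}.
p4 on y → {p5, p11}.
No y-transition from p3, p7, p8.
Union after reading y: {p0, p5, p11}.
Now take the ε-closure:
From p11 via ε: add p8.
From p8 via ε: add p4, p7.
From p7 via ε: add p3.
No new states can be added; the closed set is {p0, p3, p4, p5, p7, p8, p11}.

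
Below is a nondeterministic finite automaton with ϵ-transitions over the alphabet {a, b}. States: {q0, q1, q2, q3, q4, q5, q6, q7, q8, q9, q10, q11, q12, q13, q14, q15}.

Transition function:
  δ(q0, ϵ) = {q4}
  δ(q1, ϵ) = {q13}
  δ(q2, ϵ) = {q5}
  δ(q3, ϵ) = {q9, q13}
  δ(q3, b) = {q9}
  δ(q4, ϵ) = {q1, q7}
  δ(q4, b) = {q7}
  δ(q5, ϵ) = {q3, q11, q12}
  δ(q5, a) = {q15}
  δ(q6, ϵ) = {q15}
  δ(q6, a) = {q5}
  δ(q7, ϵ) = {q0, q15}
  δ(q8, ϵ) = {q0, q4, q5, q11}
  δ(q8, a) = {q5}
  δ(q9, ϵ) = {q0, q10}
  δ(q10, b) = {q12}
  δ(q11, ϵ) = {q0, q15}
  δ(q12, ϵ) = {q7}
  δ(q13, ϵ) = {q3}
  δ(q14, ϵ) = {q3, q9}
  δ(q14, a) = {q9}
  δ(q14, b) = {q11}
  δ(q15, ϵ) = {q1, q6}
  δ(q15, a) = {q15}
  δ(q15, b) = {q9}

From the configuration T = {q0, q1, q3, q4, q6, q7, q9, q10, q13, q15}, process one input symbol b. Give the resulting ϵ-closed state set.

q3 on b → {q9}.
q4 on b → {q7}.
q10 on b → {q12}.
q15 on b → {q9}.
No b-transition from q0, q1, q6, q7, q9, q13.
Union after reading b: {q7, q9, q12}.
Now take the ϵ-closure:
From q7 via ϵ: add q0, q15.
From q9 via ϵ: add q10.
From q0 via ϵ: add q4.
From q15 via ϵ: add q1, q6.
From q1 via ϵ: add q13.
From q13 via ϵ: add q3.
No new states can be added; the closed set is {q0, q1, q3, q4, q6, q7, q9, q10, q12, q13, q15}.

{q0, q1, q3, q4, q6, q7, q9, q10, q12, q13, q15}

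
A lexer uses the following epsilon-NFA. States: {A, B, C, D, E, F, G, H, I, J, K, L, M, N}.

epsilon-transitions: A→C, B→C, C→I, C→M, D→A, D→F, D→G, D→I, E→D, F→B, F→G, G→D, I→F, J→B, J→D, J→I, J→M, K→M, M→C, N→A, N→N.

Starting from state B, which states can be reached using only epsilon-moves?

Start with {B}.
From B via epsilon: add C.
From C via epsilon: add I, M.
From I via epsilon: add F.
From F via epsilon: add G.
From G via epsilon: add D.
From D via epsilon: add A.
No new states can be added; the closed set is {A, B, C, D, F, G, I, M}.

{A, B, C, D, F, G, I, M}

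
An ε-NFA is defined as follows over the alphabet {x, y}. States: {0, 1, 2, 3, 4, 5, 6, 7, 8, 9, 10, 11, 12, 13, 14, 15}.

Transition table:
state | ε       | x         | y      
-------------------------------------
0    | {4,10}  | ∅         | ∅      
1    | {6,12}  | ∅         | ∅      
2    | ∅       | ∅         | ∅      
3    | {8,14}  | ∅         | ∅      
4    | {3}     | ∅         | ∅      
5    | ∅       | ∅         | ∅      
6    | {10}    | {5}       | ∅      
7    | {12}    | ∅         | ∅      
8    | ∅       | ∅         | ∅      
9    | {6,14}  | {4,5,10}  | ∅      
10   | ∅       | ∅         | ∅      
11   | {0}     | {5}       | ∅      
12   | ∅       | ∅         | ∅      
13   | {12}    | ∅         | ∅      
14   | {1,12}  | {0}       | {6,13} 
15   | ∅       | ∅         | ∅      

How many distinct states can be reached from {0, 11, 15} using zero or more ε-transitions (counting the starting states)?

11

Start with {0, 11, 15}.
From 0 via ε: add 4, 10.
From 4 via ε: add 3.
From 3 via ε: add 8, 14.
From 14 via ε: add 1, 12.
From 1 via ε: add 6.
ε-closure = {0, 1, 3, 4, 6, 8, 10, 11, 12, 14, 15}, which has 11 states.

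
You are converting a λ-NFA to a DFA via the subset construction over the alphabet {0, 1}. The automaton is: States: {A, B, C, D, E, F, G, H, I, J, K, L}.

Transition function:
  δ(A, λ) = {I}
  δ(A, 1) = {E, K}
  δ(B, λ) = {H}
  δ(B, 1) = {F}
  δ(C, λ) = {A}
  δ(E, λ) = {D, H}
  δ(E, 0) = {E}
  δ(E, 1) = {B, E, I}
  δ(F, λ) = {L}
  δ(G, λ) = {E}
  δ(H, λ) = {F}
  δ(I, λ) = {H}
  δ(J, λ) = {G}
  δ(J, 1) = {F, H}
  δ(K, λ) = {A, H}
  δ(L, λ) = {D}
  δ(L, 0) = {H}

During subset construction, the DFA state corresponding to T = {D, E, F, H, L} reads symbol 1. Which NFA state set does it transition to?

{B, D, E, F, H, I, L}

E on 1 → {B, E, I}.
No 1-transition from D, F, H, L.
Union after reading 1: {B, E, I}.
Now take the λ-closure:
From B via λ: add H.
From E via λ: add D.
From H via λ: add F.
From F via λ: add L.
No new states can be added; the closed set is {B, D, E, F, H, I, L}.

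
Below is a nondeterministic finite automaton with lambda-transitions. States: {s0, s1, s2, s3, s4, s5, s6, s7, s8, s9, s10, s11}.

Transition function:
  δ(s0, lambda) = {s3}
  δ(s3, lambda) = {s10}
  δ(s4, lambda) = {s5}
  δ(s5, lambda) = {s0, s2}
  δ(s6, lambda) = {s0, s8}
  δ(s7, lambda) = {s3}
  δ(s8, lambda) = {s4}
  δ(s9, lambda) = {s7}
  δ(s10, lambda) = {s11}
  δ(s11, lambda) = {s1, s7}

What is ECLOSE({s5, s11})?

{s0, s1, s2, s3, s5, s7, s10, s11}

Start with {s5, s11}.
From s5 via lambda: add s0, s2.
From s11 via lambda: add s1, s7.
From s0 via lambda: add s3.
From s3 via lambda: add s10.
No new states can be added; the closed set is {s0, s1, s2, s3, s5, s7, s10, s11}.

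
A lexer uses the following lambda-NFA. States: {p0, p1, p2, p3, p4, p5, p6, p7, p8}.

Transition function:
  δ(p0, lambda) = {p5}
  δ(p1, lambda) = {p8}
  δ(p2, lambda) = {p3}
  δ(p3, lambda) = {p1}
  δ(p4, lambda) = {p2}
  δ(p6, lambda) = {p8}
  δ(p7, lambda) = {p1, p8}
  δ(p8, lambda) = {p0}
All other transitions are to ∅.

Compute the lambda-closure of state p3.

Start with {p3}.
From p3 via lambda: add p1.
From p1 via lambda: add p8.
From p8 via lambda: add p0.
From p0 via lambda: add p5.
No new states can be added; the closed set is {p0, p1, p3, p5, p8}.

{p0, p1, p3, p5, p8}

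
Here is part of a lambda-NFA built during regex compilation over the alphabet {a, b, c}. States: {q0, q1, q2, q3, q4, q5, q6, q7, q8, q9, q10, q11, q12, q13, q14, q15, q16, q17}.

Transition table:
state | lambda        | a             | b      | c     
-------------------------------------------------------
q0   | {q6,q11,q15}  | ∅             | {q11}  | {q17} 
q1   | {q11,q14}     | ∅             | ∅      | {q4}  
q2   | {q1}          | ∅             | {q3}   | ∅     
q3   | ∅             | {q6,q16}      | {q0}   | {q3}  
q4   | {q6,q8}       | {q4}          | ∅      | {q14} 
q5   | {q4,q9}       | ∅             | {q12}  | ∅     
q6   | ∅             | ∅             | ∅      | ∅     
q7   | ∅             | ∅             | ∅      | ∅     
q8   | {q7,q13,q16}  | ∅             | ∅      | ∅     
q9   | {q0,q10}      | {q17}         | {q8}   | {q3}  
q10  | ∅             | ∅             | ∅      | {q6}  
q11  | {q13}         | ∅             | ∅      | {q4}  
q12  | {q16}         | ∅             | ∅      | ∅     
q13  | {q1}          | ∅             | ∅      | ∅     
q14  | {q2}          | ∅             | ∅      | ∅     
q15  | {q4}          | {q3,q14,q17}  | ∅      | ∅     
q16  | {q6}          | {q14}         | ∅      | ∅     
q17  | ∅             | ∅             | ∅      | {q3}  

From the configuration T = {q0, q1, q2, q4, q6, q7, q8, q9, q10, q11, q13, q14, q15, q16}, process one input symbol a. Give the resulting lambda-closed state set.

{q1, q2, q3, q4, q6, q7, q8, q11, q13, q14, q16, q17}

q4 on a → {q4}.
q9 on a → {q17}.
q15 on a → {q3, q14, q17}.
q16 on a → {q14}.
No a-transition from q0, q1, q2, q6, q7, q8, q10, q11, q13, q14.
Union after reading a: {q3, q4, q14, q17}.
Now take the lambda-closure:
From q4 via lambda: add q6, q8.
From q14 via lambda: add q2.
From q2 via lambda: add q1.
From q8 via lambda: add q7, q13, q16.
From q1 via lambda: add q11.
No new states can be added; the closed set is {q1, q2, q3, q4, q6, q7, q8, q11, q13, q14, q16, q17}.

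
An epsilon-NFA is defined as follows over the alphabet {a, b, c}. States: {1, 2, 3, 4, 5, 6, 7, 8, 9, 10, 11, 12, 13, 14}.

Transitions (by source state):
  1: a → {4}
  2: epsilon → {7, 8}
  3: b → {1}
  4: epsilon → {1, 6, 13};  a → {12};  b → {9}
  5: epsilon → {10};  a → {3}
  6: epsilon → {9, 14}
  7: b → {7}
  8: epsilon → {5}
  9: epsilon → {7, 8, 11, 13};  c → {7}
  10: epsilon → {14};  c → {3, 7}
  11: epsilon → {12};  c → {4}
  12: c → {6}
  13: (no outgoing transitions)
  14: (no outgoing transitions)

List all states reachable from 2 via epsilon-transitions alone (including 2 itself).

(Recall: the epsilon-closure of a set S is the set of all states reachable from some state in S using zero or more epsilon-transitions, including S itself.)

{2, 5, 7, 8, 10, 14}

Start with {2}.
From 2 via epsilon: add 7, 8.
From 8 via epsilon: add 5.
From 5 via epsilon: add 10.
From 10 via epsilon: add 14.
No new states can be added; the closed set is {2, 5, 7, 8, 10, 14}.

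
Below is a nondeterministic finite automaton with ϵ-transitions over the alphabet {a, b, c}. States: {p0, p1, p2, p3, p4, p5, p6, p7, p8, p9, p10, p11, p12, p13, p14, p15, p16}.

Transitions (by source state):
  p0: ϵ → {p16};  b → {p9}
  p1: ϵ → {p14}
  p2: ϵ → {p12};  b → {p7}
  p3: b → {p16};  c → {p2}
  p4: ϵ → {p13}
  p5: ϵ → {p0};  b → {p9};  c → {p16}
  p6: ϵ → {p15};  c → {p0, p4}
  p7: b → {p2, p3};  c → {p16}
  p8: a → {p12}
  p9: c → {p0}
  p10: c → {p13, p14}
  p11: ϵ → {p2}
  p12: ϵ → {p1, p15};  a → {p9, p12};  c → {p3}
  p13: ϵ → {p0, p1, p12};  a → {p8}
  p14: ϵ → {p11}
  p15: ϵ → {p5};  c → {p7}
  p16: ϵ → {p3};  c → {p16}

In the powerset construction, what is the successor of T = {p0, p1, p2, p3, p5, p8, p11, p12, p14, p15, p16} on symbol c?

{p0, p1, p2, p3, p5, p7, p11, p12, p14, p15, p16}

p3 on c → {p2}.
p5 on c → {p16}.
p12 on c → {p3}.
p15 on c → {p7}.
p16 on c → {p16}.
No c-transition from p0, p1, p2, p8, p11, p14.
Union after reading c: {p2, p3, p7, p16}.
Now take the ϵ-closure:
From p2 via ϵ: add p12.
From p12 via ϵ: add p1, p15.
From p1 via ϵ: add p14.
From p15 via ϵ: add p5.
From p5 via ϵ: add p0.
From p14 via ϵ: add p11.
No new states can be added; the closed set is {p0, p1, p2, p3, p5, p7, p11, p12, p14, p15, p16}.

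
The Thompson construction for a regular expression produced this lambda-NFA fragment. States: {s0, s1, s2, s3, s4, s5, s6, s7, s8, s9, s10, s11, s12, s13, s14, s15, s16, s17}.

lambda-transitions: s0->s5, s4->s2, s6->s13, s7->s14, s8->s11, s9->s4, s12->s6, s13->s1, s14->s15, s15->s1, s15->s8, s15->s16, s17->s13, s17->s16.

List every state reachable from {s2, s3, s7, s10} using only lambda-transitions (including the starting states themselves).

Start with {s2, s3, s7, s10}.
From s7 via lambda: add s14.
From s14 via lambda: add s15.
From s15 via lambda: add s1, s8, s16.
From s8 via lambda: add s11.
No new states can be added; the closed set is {s1, s2, s3, s7, s8, s10, s11, s14, s15, s16}.

{s1, s2, s3, s7, s8, s10, s11, s14, s15, s16}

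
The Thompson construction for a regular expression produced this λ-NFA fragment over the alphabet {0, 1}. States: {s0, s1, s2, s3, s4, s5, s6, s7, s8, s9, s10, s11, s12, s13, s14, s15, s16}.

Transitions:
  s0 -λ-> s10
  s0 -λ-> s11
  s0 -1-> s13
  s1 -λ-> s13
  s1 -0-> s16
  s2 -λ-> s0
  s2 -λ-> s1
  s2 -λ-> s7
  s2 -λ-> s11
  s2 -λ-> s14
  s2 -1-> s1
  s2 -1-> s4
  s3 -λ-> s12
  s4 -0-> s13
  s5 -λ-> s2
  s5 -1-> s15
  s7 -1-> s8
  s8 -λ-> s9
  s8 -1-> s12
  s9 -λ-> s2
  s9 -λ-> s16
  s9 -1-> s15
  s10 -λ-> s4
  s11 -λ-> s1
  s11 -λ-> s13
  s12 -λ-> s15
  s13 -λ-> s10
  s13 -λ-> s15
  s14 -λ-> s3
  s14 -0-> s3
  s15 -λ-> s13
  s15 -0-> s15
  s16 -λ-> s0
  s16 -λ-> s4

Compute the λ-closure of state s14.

{s3, s4, s10, s12, s13, s14, s15}

Start with {s14}.
From s14 via λ: add s3.
From s3 via λ: add s12.
From s12 via λ: add s15.
From s15 via λ: add s13.
From s13 via λ: add s10.
From s10 via λ: add s4.
No new states can be added; the closed set is {s3, s4, s10, s12, s13, s14, s15}.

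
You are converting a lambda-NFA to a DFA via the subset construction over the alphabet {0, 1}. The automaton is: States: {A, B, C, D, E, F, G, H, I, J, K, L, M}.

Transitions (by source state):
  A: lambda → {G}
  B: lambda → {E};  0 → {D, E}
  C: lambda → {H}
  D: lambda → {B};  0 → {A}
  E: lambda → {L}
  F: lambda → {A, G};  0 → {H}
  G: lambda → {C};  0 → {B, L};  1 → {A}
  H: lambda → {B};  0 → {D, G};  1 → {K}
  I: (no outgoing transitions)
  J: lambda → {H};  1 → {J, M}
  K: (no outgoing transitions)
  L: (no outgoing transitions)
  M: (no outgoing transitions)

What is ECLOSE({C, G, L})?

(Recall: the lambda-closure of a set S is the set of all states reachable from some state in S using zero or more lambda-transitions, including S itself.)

{B, C, E, G, H, L}

Start with {C, G, L}.
From C via lambda: add H.
From H via lambda: add B.
From B via lambda: add E.
No new states can be added; the closed set is {B, C, E, G, H, L}.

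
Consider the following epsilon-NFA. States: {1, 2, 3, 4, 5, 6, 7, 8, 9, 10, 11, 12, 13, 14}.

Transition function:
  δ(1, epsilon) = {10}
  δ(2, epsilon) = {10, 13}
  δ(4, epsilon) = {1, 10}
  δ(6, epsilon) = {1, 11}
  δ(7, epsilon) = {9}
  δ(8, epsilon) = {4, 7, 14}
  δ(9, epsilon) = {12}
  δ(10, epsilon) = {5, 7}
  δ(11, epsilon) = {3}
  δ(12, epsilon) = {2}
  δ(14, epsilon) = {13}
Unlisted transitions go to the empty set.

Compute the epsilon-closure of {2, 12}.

Start with {2, 12}.
From 2 via epsilon: add 10, 13.
From 10 via epsilon: add 5, 7.
From 7 via epsilon: add 9.
No new states can be added; the closed set is {2, 5, 7, 9, 10, 12, 13}.

{2, 5, 7, 9, 10, 12, 13}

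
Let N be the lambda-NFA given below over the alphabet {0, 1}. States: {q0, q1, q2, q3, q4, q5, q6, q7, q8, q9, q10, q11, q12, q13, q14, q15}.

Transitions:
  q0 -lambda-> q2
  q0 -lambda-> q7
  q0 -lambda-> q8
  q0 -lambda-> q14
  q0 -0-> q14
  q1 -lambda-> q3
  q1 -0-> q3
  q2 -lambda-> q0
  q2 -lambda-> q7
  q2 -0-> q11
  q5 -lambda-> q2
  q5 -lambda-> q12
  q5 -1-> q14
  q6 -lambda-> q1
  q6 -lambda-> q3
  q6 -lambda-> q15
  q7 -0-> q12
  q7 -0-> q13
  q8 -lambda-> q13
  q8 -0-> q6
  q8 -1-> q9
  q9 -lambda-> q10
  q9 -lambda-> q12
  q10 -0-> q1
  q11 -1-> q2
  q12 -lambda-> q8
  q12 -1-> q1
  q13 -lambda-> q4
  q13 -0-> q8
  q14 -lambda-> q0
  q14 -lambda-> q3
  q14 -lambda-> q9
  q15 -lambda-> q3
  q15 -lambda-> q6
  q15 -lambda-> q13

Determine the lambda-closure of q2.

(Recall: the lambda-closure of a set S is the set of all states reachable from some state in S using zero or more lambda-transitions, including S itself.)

{q0, q2, q3, q4, q7, q8, q9, q10, q12, q13, q14}

Start with {q2}.
From q2 via lambda: add q0, q7.
From q0 via lambda: add q8, q14.
From q8 via lambda: add q13.
From q14 via lambda: add q3, q9.
From q9 via lambda: add q10, q12.
From q13 via lambda: add q4.
No new states can be added; the closed set is {q0, q2, q3, q4, q7, q8, q9, q10, q12, q13, q14}.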